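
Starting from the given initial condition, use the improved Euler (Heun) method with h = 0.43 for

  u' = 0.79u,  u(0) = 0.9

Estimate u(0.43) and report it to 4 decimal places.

Heun: k1 = f(x_n, u_n); k2 = f(x_n + h, u_n + h·k1); u_{n+1} = u_n + (h/2)·(k1 + k2).
x=0.000000, u=0.900000:
  k1 = f(0.000000, 0.900000) = 0.711000
  k2 = f(0.430000, 1.205730) = 0.952527
  u ← 0.900000 + (0.43/2)·(0.711000 + 0.952527) = 1.257658
u(0.43) ≈ 1.2577

1.2577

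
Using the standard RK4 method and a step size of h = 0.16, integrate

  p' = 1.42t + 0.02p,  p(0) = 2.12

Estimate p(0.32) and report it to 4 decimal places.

2.2065

RK4: k1 = f(t_n, p_n); k2 = f(t_n + h/2, p_n + (h/2)·k1); k3 = f(t_n + h/2, p_n + (h/2)·k2); k4 = f(t_n + h, p_n + h·k3); p_{n+1} = p_n + (h/6)·(k1 + 2k2 + 2k3 + k4).
t=0.000000, p=2.120000:
  k1 = f(0.000000, 2.120000) = 0.042400
  k2 = f(0.080000, 2.123392) = 0.156068
  k3 = f(0.080000, 2.132485) = 0.156250
  k4 = f(0.160000, 2.145000) = 0.270100
  p ← 2.120000 + (0.16/6)·(k1 + 2k2 + 2k3 + k4) = 2.144990
t=0.160000, p=2.144990:
  k1 = f(0.160000, 2.144990) = 0.270100
  k2 = f(0.240000, 2.166598) = 0.384132
  k3 = f(0.240000, 2.175721) = 0.384314
  k4 = f(0.320000, 2.206481) = 0.498530
  p ← 2.144990 + (0.16/6)·(k1 + 2k2 + 2k3 + k4) = 2.206471
p(0.32) ≈ 2.2065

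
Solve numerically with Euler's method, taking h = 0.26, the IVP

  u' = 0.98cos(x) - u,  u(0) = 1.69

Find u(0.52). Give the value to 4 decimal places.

Euler: u_{n+1} = u_n + h·f(x_n, u_n).
x=0.000000, u=1.690000: f=-0.710000 → u ← 1.690000 + 0.26·(-0.710000) = 1.505400
x=0.260000, u=1.505400: f=-0.558338 → u ← 1.505400 + 0.26·(-0.558338) = 1.360232
u(0.52) ≈ 1.3602

1.3602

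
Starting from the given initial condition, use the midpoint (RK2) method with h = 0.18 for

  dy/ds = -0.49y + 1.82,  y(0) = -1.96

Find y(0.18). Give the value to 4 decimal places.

-1.4816

Midpoint: k1 = f(s_n, y_n); k2 = f(s_n + h/2, y_n + (h/2)·k1); y_{n+1} = y_n + h·k2.
s=0.000000, y=-1.960000:
  k1 = f(0.000000, -1.960000) = 2.780400
  k2 = f(0.090000, -1.709764) = 2.657784
  y ← -1.960000 + 0.18·2.657784 = -1.481599
y(0.18) ≈ -1.4816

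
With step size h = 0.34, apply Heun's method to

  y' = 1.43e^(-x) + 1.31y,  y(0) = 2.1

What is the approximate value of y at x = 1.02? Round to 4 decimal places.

Heun: k1 = f(x_n, y_n); k2 = f(x_n + h, y_n + h·k1); y_{n+1} = y_n + (h/2)·(k1 + k2).
x=0.000000, y=2.100000:
  k1 = f(0.000000, 2.100000) = 4.181000
  k2 = f(0.340000, 3.521540) = 5.631049
  y ← 2.100000 + (0.34/2)·(4.181000 + 5.631049) = 3.768048
x=0.340000, y=3.768048:
  k1 = f(0.340000, 3.768048) = 5.953975
  k2 = f(0.680000, 5.792400) = 8.312506
  y ← 3.768048 + (0.34/2)·(5.953975 + 8.312506) = 6.193350
x=0.680000, y=6.193350:
  k1 = f(0.680000, 6.193350) = 8.837751
  k2 = f(1.020000, 9.198185) = 12.565274
  y ← 6.193350 + (0.34/2)·(8.837751 + 12.565274) = 9.831864
y(1.02) ≈ 9.8319

9.8319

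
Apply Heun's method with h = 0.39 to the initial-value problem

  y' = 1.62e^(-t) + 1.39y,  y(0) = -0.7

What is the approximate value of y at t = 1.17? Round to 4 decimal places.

-0.2500

Heun: k1 = f(t_n, y_n); k2 = f(t_n + h, y_n + h·k1); y_{n+1} = y_n + (h/2)·(k1 + k2).
t=0.000000, y=-0.700000:
  k1 = f(0.000000, -0.700000) = 0.647000
  k2 = f(0.390000, -0.447670) = 0.474571
  y ← -0.700000 + (0.39/2)·(0.647000 + 0.474571) = -0.481294
t=0.390000, y=-0.481294:
  k1 = f(0.390000, -0.481294) = 0.427834
  k2 = f(0.780000, -0.314438) = 0.305548
  y ← -0.481294 + (0.39/2)·(0.427834 + 0.305548) = -0.338284
t=0.780000, y=-0.338284:
  k1 = f(0.780000, -0.338284) = 0.272403
  k2 = f(1.170000, -0.232047) = 0.180249
  y ← -0.338284 + (0.39/2)·(0.272403 + 0.180249) = -0.250017
y(1.17) ≈ -0.2500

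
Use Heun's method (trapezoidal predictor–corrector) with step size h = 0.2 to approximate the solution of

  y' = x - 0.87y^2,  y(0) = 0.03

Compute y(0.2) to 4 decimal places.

Heun: k1 = f(x_n, y_n); k2 = f(x_n + h, y_n + h·k1); y_{n+1} = y_n + (h/2)·(k1 + k2).
x=0.000000, y=0.030000:
  k1 = f(0.000000, 0.030000) = -0.000783
  k2 = f(0.200000, 0.029843) = 0.199225
  y ← 0.030000 + (0.2/2)·(-0.000783 + 0.199225) = 0.049844
y(0.2) ≈ 0.0498

0.0498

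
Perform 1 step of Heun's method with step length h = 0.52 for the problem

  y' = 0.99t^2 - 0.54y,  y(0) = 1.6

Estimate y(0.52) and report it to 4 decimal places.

1.2834

Heun: k1 = f(t_n, y_n); k2 = f(t_n + h, y_n + h·k1); y_{n+1} = y_n + (h/2)·(k1 + k2).
t=0.000000, y=1.600000:
  k1 = f(0.000000, 1.600000) = -0.864000
  k2 = f(0.520000, 1.150720) = -0.353693
  y ← 1.600000 + (0.52/2)·(-0.864000 + (-0.353693)) = 1.283400
y(0.52) ≈ 1.2834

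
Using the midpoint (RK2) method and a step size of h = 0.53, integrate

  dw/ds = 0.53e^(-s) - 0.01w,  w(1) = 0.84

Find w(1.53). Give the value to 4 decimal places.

0.9146

Midpoint: k1 = f(s_n, w_n); k2 = f(s_n + h/2, w_n + (h/2)·k1); w_{n+1} = w_n + h·k2.
s=1.000000, w=0.840000:
  k1 = f(1.000000, 0.840000) = 0.186576
  k2 = f(1.265000, 0.889443) = 0.140692
  w ← 0.840000 + 0.53·0.140692 = 0.914567
w(1.53) ≈ 0.9146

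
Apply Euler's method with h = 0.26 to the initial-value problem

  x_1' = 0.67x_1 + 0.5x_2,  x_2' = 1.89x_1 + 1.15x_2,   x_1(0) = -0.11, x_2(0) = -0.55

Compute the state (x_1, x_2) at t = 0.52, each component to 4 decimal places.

Euler on (x_1,x_2): x_1_{n+1} = x_1_n + h·x_1', x_2_{n+1} = x_2_n + h·x_2'.
0.000000: (-0.110000, -0.550000); f=(-0.348700, -0.840400) → (-0.200662, -0.768504)
0.260000: (-0.200662, -0.768504); f=(-0.518696, -1.263031) → (-0.335523, -1.096892)
(x_1(0.52), x_2(0.52)) ≈ (-0.3355, -1.0969)

-0.3355, -1.0969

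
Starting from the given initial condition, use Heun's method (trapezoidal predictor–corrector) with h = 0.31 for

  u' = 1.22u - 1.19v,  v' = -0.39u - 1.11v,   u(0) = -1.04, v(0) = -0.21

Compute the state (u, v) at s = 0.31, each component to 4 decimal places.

-1.4521, -0.0270

Heun on (u,v): k1 = f(s_n, state_n); k2 = f(s_n + h, state_n + h·k1); state_{n+1} = state_n + (h/2)·(k1 + k2).
0.000000: (-1.040000, -0.210000)
  k1 = (-1.018900, 0.638700)
  predictor → (-1.355859, -0.012003)
  k2 = (-1.639864, 0.542108)
  → (-1.452108, -0.026975)
(u(0.31), v(0.31)) ≈ (-1.4521, -0.0270)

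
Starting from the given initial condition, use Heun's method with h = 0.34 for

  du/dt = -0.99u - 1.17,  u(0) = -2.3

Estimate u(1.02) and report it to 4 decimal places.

-1.5993

Heun: k1 = f(t_n, u_n); k2 = f(t_n + h, u_n + h·k1); u_{n+1} = u_n + (h/2)·(k1 + k2).
t=0.000000, u=-2.300000:
  k1 = f(0.000000, -2.300000) = 1.107000
  k2 = f(0.340000, -1.923620) = 0.734384
  u ← -2.300000 + (0.34/2)·(1.107000 + 0.734384) = -1.986965
t=0.340000, u=-1.986965:
  k1 = f(0.340000, -1.986965) = 0.797095
  k2 = f(0.680000, -1.715952) = 0.528793
  u ← -1.986965 + (0.34/2)·(0.797095 + 0.528793) = -1.761564
t=0.680000, u=-1.761564:
  k1 = f(0.680000, -1.761564) = 0.573948
  k2 = f(1.020000, -1.566421) = 0.380757
  u ← -1.761564 + (0.34/2)·(0.573948 + 0.380757) = -1.599264
u(1.02) ≈ -1.5993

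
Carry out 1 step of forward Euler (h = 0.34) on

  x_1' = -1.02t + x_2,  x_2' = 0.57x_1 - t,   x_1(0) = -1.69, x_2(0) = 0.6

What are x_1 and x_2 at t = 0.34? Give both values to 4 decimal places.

-1.4860, 0.2725

Euler on (x_1,x_2): x_1_{n+1} = x_1_n + h·x_1', x_2_{n+1} = x_2_n + h·x_2'.
0.000000: (-1.690000, 0.600000); f=(0.600000, -0.963300) → (-1.486000, 0.272478)
(x_1(0.34), x_2(0.34)) ≈ (-1.4860, 0.2725)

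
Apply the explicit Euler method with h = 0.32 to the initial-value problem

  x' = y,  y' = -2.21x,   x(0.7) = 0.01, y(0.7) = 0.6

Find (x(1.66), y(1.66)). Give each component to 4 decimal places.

0.5358, 0.1730

Euler on (x,y): x_{n+1} = x_n + h·x', y_{n+1} = y_n + h·y'.
0.700000: (0.010000, 0.600000); f=(0.600000, -0.022100) → (0.202000, 0.592928)
1.020000: (0.202000, 0.592928); f=(0.592928, -0.446420) → (0.391737, 0.450074)
1.340000: (0.391737, 0.450074); f=(0.450074, -0.865739) → (0.535761, 0.173037)
(x(1.66), y(1.66)) ≈ (0.5358, 0.1730)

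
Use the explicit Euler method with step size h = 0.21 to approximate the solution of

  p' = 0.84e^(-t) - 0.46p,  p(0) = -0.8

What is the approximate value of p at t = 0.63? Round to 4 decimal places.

Euler: p_{n+1} = p_n + h·f(t_n, p_n).
t=0.000000, p=-0.800000: f=1.208000 → p ← -0.800000 + 0.21·1.208000 = -0.546320
t=0.210000, p=-0.546320: f=0.932198 → p ← -0.546320 + 0.21·0.932198 = -0.350558
t=0.420000, p=-0.350558: f=0.713176 → p ← -0.350558 + 0.21·0.713176 = -0.200791
p(0.63) ≈ -0.2008

-0.2008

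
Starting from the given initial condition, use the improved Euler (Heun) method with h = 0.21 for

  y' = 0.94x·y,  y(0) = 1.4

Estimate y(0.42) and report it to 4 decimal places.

Heun: k1 = f(x_n, y_n); k2 = f(x_n + h, y_n + h·k1); y_{n+1} = y_n + (h/2)·(k1 + k2).
x=0.000000, y=1.400000:
  k1 = f(0.000000, 1.400000) = 0.000000
  k2 = f(0.210000, 1.400000) = 0.276360
  y ← 1.400000 + (0.21/2)·(0.000000 + 0.276360) = 1.429018
x=0.210000, y=1.429018:
  k1 = f(0.210000, 1.429018) = 0.282088
  k2 = f(0.420000, 1.488256) = 0.587564
  y ← 1.429018 + (0.21/2)·(0.282088 + 0.587564) = 1.520331
y(0.42) ≈ 1.5203

1.5203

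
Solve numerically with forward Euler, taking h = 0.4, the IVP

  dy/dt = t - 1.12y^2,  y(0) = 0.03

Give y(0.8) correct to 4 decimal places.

Euler: y_{n+1} = y_n + h·f(t_n, y_n).
t=0.000000, y=0.030000: f=-0.001008 → y ← 0.030000 + 0.4·(-0.001008) = 0.029597
t=0.400000, y=0.029597: f=0.399019 → y ← 0.029597 + 0.4·0.399019 = 0.189204
y(0.8) ≈ 0.1892

0.1892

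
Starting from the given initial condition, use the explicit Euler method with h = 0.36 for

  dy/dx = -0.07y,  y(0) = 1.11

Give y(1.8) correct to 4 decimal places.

0.9770

Euler: y_{n+1} = y_n + h·f(x_n, y_n).
x=0.000000, y=1.110000: f=-0.077700 → y ← 1.110000 + 0.36·(-0.077700) = 1.082028
x=0.360000, y=1.082028: f=-0.075742 → y ← 1.082028 + 0.36·(-0.075742) = 1.054761
x=0.720000, y=1.054761: f=-0.073833 → y ← 1.054761 + 0.36·(-0.073833) = 1.028181
x=1.080000, y=1.028181: f=-0.071973 → y ← 1.028181 + 0.36·(-0.071973) = 1.002271
x=1.440000, y=1.002271: f=-0.070159 → y ← 1.002271 + 0.36·(-0.070159) = 0.977014
y(1.8) ≈ 0.9770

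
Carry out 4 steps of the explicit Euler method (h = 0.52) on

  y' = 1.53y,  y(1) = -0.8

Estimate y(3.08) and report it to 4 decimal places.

Euler: y_{n+1} = y_n + h·f(x_n, y_n).
x=1.000000, y=-0.800000: f=-1.224000 → y ← -0.800000 + 0.52·(-1.224000) = -1.436480
x=1.520000, y=-1.436480: f=-2.197814 → y ← -1.436480 + 0.52·(-2.197814) = -2.579343
x=2.040000, y=-2.579343: f=-3.946396 → y ← -2.579343 + 0.52·(-3.946396) = -4.631469
x=2.560000, y=-4.631469: f=-7.086148 → y ← -4.631469 + 0.52·(-7.086148) = -8.316266
y(3.08) ≈ -8.3163

-8.3163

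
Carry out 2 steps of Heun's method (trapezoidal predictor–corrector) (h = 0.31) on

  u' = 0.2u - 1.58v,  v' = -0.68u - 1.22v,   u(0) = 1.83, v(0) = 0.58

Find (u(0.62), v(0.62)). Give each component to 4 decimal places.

Heun on (u,v): k1 = f(t_n, state_n); k2 = f(t_n + h, state_n + h·k1); state_{n+1} = state_n + (h/2)·(k1 + k2).
0.000000: (1.830000, 0.580000)
  k1 = (-0.550400, -1.952000)
  predictor → (1.659376, -0.025120)
  k2 = (0.371565, -1.097729)
  → (1.802281, 0.107292)
0.310000: (1.802281, 0.107292)
  k1 = (0.190935, -1.356447)
  predictor → (1.861470, -0.313207)
  k2 = (0.867160, -0.883688)
  → (1.966285, -0.239929)
(u(0.62), v(0.62)) ≈ (1.9663, -0.2399)

1.9663, -0.2399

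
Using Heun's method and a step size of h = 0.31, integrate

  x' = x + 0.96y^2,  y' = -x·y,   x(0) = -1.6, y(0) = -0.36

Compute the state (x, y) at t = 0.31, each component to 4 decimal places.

-2.1045, -0.6210

Heun on (x,y): k1 = f(t_n, state_n); k2 = f(t_n + h, state_n + h·k1); state_{n+1} = state_n + (h/2)·(k1 + k2).
0.000000: (-1.600000, -0.360000)
  k1 = (-1.475584, -0.576000)
  predictor → (-2.057431, -0.538560)
  k2 = (-1.778986, -1.108050)
  → (-2.104458, -0.621028)
(x(0.31), y(0.31)) ≈ (-2.1045, -0.6210)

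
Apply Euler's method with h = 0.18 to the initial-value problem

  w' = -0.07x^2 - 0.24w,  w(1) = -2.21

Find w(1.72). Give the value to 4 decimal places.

Euler: w_{n+1} = w_n + h·f(x_n, w_n).
x=1.000000, w=-2.210000: f=0.460400 → w ← -2.210000 + 0.18·0.460400 = -2.127128
x=1.180000, w=-2.127128: f=0.413043 → w ← -2.127128 + 0.18·0.413043 = -2.052780
x=1.360000, w=-2.052780: f=0.363195 → w ← -2.052780 + 0.18·0.363195 = -1.987405
x=1.540000, w=-1.987405: f=0.310965 → w ← -1.987405 + 0.18·0.310965 = -1.931431
w(1.72) ≈ -1.9314

-1.9314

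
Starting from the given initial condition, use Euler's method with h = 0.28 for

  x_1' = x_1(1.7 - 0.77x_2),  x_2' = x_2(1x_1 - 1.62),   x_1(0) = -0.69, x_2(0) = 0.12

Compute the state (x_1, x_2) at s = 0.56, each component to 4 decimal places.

Euler on (x_1,x_2): x_1_{n+1} = x_1_n + h·x_1', x_2_{n+1} = x_2_n + h·x_2'.
0.000000: (-0.690000, 0.120000); f=(-1.109244, -0.277200) → (-1.000588, 0.042384)
0.280000: (-1.000588, 0.042384); f=(-1.668345, -0.111071) → (-1.467725, 0.011284)
(x_1(0.56), x_2(0.56)) ≈ (-1.4677, 0.0113)

-1.4677, 0.0113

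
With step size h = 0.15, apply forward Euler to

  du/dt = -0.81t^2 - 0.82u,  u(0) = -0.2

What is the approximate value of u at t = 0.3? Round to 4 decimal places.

Euler: u_{n+1} = u_n + h·f(t_n, u_n).
t=0.000000, u=-0.200000: f=0.164000 → u ← -0.200000 + 0.15·0.164000 = -0.175400
t=0.150000, u=-0.175400: f=0.125603 → u ← -0.175400 + 0.15·0.125603 = -0.156560
u(0.3) ≈ -0.1566

-0.1566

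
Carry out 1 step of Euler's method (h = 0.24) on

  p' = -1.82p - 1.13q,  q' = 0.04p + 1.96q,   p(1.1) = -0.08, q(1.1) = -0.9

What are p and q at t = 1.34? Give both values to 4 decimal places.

Euler on (p,q): p_{n+1} = p_n + h·p', q_{n+1} = q_n + h·q'.
1.100000: (-0.080000, -0.900000); f=(1.162600, -1.767200) → (0.199024, -1.324128)
(p(1.34), q(1.34)) ≈ (0.1990, -1.3241)

0.1990, -1.3241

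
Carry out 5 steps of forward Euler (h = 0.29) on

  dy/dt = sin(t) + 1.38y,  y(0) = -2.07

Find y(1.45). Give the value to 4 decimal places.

-10.0254

Euler: y_{n+1} = y_n + h·f(t_n, y_n).
t=0.000000, y=-2.070000: f=-2.856600 → y ← -2.070000 + 0.29·(-2.856600) = -2.898414
t=0.290000, y=-2.898414: f=-3.713859 → y ← -2.898414 + 0.29·(-3.713859) = -3.975433
t=0.580000, y=-3.975433: f=-4.938074 → y ← -3.975433 + 0.29·(-4.938074) = -5.407475
t=0.870000, y=-5.407475: f=-6.697986 → y ← -5.407475 + 0.29·(-6.697986) = -7.349890
t=1.160000, y=-7.349890: f=-9.226046 → y ← -7.349890 + 0.29·(-9.226046) = -10.025444
y(1.45) ≈ -10.0254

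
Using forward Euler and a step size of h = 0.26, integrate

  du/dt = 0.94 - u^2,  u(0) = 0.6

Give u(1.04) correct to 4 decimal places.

Euler: u_{n+1} = u_n + h·f(t_n, u_n).
t=0.000000, u=0.600000: f=0.580000 → u ← 0.600000 + 0.26·0.580000 = 0.750800
t=0.260000, u=0.750800: f=0.376299 → u ← 0.750800 + 0.26·0.376299 = 0.848638
t=0.520000, u=0.848638: f=0.219814 → u ← 0.848638 + 0.26·0.219814 = 0.905789
t=0.780000, u=0.905789: f=0.119546 → u ← 0.905789 + 0.26·0.119546 = 0.936871
u(1.04) ≈ 0.9369

0.9369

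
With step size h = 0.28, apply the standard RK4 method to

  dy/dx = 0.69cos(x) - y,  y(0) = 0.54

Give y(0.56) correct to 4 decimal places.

0.5869

RK4: k1 = f(x_n, y_n); k2 = f(x_n + h/2, y_n + (h/2)·k1); k3 = f(x_n + h/2, y_n + (h/2)·k2); k4 = f(x_n + h, y_n + h·k3); y_{n+1} = y_n + (h/6)·(k1 + 2k2 + 2k3 + k4).
x=0.000000, y=0.540000:
  k1 = f(0.000000, 0.540000) = 0.150000
  k2 = f(0.140000, 0.561000) = 0.122249
  k3 = f(0.140000, 0.557115) = 0.126134
  k4 = f(0.280000, 0.575318) = 0.087811
  y ← 0.540000 + (0.28/6)·(k1 + 2k2 + 2k3 + k4) = 0.574280
x=0.280000, y=0.574280:
  k1 = f(0.280000, 0.574280) = 0.088848
  k2 = f(0.420000, 0.586719) = 0.043312
  k3 = f(0.420000, 0.580344) = 0.049687
  k4 = f(0.560000, 0.588193) = -0.003587
  y ← 0.574280 + (0.28/6)·(k1 + 2k2 + 2k3 + k4) = 0.586939
y(0.56) ≈ 0.5869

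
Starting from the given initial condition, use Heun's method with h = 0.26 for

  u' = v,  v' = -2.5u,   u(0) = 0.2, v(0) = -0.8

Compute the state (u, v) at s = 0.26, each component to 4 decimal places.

Heun on (u,v): k1 = f(s_n, state_n); k2 = f(s_n + h, state_n + h·k1); state_{n+1} = state_n + (h/2)·(k1 + k2).
0.000000: (0.200000, -0.800000)
  k1 = (-0.800000, -0.500000)
  predictor → (-0.008000, -0.930000)
  k2 = (-0.930000, 0.020000)
  → (-0.024900, -0.862400)
(u(0.26), v(0.26)) ≈ (-0.0249, -0.8624)

-0.0249, -0.8624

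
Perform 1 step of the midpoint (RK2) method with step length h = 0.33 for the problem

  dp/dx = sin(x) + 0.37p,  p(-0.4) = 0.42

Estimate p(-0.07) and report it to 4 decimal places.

0.3897

Midpoint: k1 = f(x_n, p_n); k2 = f(x_n + h/2, p_n + (h/2)·k1); p_{n+1} = p_n + h·k2.
x=-0.400000, p=0.420000:
  k1 = f(-0.400000, 0.420000) = -0.234018
  k2 = f(-0.235000, 0.381387) = -0.091730
  p ← 0.420000 + 0.33·(-0.091730) = 0.389729
p(-0.07) ≈ 0.3897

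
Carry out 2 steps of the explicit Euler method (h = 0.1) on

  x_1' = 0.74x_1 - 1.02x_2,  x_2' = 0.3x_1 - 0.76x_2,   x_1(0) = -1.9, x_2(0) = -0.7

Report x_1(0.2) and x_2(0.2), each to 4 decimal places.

Euler on (x_1,x_2): x_1_{n+1} = x_1_n + h·x_1', x_2_{n+1} = x_2_n + h·x_2'.
0.000000: (-1.900000, -0.700000); f=(-0.692000, -0.038000) → (-1.969200, -0.703800)
0.100000: (-1.969200, -0.703800); f=(-0.739332, -0.055872) → (-2.043133, -0.709387)
(x_1(0.2), x_2(0.2)) ≈ (-2.0431, -0.7094)

-2.0431, -0.7094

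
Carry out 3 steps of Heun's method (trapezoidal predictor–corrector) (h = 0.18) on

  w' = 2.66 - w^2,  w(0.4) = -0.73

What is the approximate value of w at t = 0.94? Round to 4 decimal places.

0.5986

Heun: k1 = f(t_n, w_n); k2 = f(t_n + h, w_n + h·k1); w_{n+1} = w_n + (h/2)·(k1 + k2).
t=0.400000, w=-0.730000:
  k1 = f(0.400000, -0.730000) = 2.127100
  k2 = f(0.580000, -0.347122) = 2.539506
  w ← -0.730000 + (0.18/2)·(2.127100 + 2.539506) = -0.310005
t=0.580000, w=-0.310005:
  k1 = f(0.580000, -0.310005) = 2.563897
  k2 = f(0.760000, 0.151496) = 2.637049
  w ← -0.310005 + (0.18/2)·(2.563897 + 2.637049) = 0.158080
t=0.760000, w=0.158080:
  k1 = f(0.760000, 0.158080) = 2.635011
  k2 = f(0.940000, 0.632382) = 2.260093
  w ← 0.158080 + (0.18/2)·(2.635011 + 2.260093) = 0.598639
w(0.94) ≈ 0.5986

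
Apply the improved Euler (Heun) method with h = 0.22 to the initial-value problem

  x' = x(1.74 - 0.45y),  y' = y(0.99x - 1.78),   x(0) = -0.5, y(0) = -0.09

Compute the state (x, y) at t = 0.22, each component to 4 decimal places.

-0.7327, -0.0553

Heun on (x,y): k1 = f(t_n, state_n); k2 = f(t_n + h, state_n + h·k1); state_{n+1} = state_n + (h/2)·(k1 + k2).
0.000000: (-0.500000, -0.090000)
  k1 = (-0.890250, 0.204750)
  predictor → (-0.695855, -0.044955)
  k2 = (-1.224865, 0.110989)
  → (-0.732663, -0.055269)
(x(0.22), y(0.22)) ≈ (-0.7327, -0.0553)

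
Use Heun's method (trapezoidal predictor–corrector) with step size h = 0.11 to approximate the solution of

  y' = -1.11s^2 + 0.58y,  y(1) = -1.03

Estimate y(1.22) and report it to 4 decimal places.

Heun: k1 = f(s_n, y_n); k2 = f(s_n + h, y_n + h·k1); y_{n+1} = y_n + (h/2)·(k1 + k2).
s=1.000000, y=-1.030000:
  k1 = f(1.000000, -1.030000) = -1.707400
  k2 = f(1.110000, -1.217814) = -2.073963
  y ← -1.030000 + (0.11/2)·(-1.707400 + (-2.073963)) = -1.237975
s=1.110000, y=-1.237975:
  k1 = f(1.110000, -1.237975) = -2.085656
  k2 = f(1.220000, -1.467397) = -2.503214
  y ← -1.237975 + (0.11/2)·(-2.085656 + (-2.503214)) = -1.490363
y(1.22) ≈ -1.4904

-1.4904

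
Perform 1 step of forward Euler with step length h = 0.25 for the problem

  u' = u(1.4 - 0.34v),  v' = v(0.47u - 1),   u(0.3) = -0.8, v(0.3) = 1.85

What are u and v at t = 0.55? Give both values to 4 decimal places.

Euler on (u,v): u_{n+1} = u_n + h·u', v_{n+1} = v_n + h·v'.
0.300000: (-0.800000, 1.850000); f=(-0.616800, -2.545600) → (-0.954200, 1.213600)
(u(0.55), v(0.55)) ≈ (-0.9542, 1.2136)

-0.9542, 1.2136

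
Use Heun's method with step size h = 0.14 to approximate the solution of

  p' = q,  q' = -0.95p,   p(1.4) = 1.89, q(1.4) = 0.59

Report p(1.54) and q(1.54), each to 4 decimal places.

Heun on (p,q): k1 = f(t_n, state_n); k2 = f(t_n + h, state_n + h·k1); state_{n+1} = state_n + (h/2)·(k1 + k2).
1.400000: (1.890000, 0.590000)
  k1 = (0.590000, -1.795500)
  predictor → (1.972600, 0.338630)
  k2 = (0.338630, -1.873970)
  → (1.955004, 0.333137)
(p(1.54), q(1.54)) ≈ (1.9550, 0.3331)

1.9550, 0.3331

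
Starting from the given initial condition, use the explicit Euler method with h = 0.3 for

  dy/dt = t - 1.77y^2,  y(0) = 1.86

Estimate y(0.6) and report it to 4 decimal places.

0.1127

Euler: y_{n+1} = y_n + h·f(t_n, y_n).
t=0.000000, y=1.860000: f=-6.123492 → y ← 1.860000 + 0.3·(-6.123492) = 0.022952
t=0.300000, y=0.022952: f=0.299068 → y ← 0.022952 + 0.3·0.299068 = 0.112673
y(0.6) ≈ 0.1127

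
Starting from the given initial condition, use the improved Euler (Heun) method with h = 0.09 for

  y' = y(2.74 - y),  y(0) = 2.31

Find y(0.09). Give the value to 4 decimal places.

2.3915

Heun: k1 = f(s_n, y_n); k2 = f(s_n + h, y_n + h·k1); y_{n+1} = y_n + (h/2)·(k1 + k2).
s=0.000000, y=2.310000:
  k1 = f(0.000000, 2.310000) = 0.993300
  k2 = f(0.090000, 2.399397) = 0.817242
  y ← 2.310000 + (0.09/2)·(0.993300 + 0.817242) = 2.391474
y(0.09) ≈ 2.3915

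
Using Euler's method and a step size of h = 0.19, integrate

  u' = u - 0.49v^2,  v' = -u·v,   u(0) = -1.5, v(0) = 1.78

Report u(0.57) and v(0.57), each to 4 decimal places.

Euler on (u,v): u_{n+1} = u_n + h·u', v_{n+1} = v_n + h·v'.
0.000000: (-1.500000, 1.780000); f=(-3.052516, 2.670000) → (-2.079978, 2.287300)
0.190000: (-2.079978, 2.287300); f=(-4.643531, 4.757534) → (-2.962249, 3.191231)
0.380000: (-2.962249, 3.191231); f=(-7.952388, 9.453222) → (-4.473203, 4.987344)
(u(0.57), v(0.57)) ≈ (-4.4732, 4.9873)

-4.4732, 4.9873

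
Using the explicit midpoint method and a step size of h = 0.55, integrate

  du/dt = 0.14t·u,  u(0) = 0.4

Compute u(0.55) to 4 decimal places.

0.4085

Midpoint: k1 = f(t_n, u_n); k2 = f(t_n + h/2, u_n + (h/2)·k1); u_{n+1} = u_n + h·k2.
t=0.000000, u=0.400000:
  k1 = f(0.000000, 0.400000) = 0.000000
  k2 = f(0.275000, 0.400000) = 0.015400
  u ← 0.400000 + 0.55·0.015400 = 0.408470
u(0.55) ≈ 0.4085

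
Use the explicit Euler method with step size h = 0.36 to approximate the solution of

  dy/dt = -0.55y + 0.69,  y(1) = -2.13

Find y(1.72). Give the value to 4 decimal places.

-0.9224

Euler: y_{n+1} = y_n + h·f(t_n, y_n).
t=1.000000, y=-2.130000: f=1.861500 → y ← -2.130000 + 0.36·1.861500 = -1.459860
t=1.360000, y=-1.459860: f=1.492923 → y ← -1.459860 + 0.36·1.492923 = -0.922408
y(1.72) ≈ -0.9224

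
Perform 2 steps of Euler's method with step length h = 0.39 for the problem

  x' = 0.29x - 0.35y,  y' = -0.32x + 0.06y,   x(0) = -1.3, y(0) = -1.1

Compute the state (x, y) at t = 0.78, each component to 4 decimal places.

Euler on (x,y): x_{n+1} = x_n + h·x', y_{n+1} = y_n + h·y'.
0.000000: (-1.300000, -1.100000); f=(0.008000, 0.350000) → (-1.296880, -0.963500)
0.390000: (-1.296880, -0.963500); f=(-0.038870, 0.357192) → (-1.312039, -0.824195)
(x(0.78), y(0.78)) ≈ (-1.3120, -0.8242)

-1.3120, -0.8242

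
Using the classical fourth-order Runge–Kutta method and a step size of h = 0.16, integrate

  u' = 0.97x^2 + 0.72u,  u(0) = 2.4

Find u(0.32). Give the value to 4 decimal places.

3.0331

RK4: k1 = f(x_n, u_n); k2 = f(x_n + h/2, u_n + (h/2)·k1); k3 = f(x_n + h/2, u_n + (h/2)·k2); k4 = f(x_n + h, u_n + h·k3); u_{n+1} = u_n + (h/6)·(k1 + 2k2 + 2k3 + k4).
x=0.000000, u=2.400000:
  k1 = f(0.000000, 2.400000) = 1.728000
  k2 = f(0.080000, 2.538240) = 1.833741
  k3 = f(0.080000, 2.546699) = 1.839831
  k4 = f(0.160000, 2.694373) = 1.964781
  u ← 2.400000 + (0.16/6)·(k1 + 2k2 + 2k3 + k4) = 2.694398
x=0.160000, u=2.694398:
  k1 = f(0.160000, 2.694398) = 1.964799
  k2 = f(0.240000, 2.851582) = 2.109011
  k3 = f(0.240000, 2.863119) = 2.117318
  k4 = f(0.320000, 3.033169) = 2.283210
  u ← 2.694398 + (0.16/6)·(k1 + 2k2 + 2k3 + k4) = 3.033082
u(0.32) ≈ 3.0331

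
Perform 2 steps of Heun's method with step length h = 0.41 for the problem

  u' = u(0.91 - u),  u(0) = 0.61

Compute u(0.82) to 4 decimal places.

Heun: k1 = f(t_n, u_n); k2 = f(t_n + h, u_n + h·k1); u_{n+1} = u_n + (h/2)·(k1 + k2).
t=0.000000, u=0.610000:
  k1 = f(0.000000, 0.610000) = 0.183000
  k2 = f(0.410000, 0.685030) = 0.154111
  u ← 0.610000 + (0.41/2)·(0.183000 + 0.154111) = 0.679108
t=0.410000, u=0.679108:
  k1 = f(0.410000, 0.679108) = 0.156801
  k2 = f(0.820000, 0.743396) = 0.123853
  u ← 0.679108 + (0.41/2)·(0.156801 + 0.123853) = 0.736642
u(0.82) ≈ 0.7366

0.7366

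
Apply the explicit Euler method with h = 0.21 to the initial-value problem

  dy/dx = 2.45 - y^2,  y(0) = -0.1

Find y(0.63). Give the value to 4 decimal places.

Euler: y_{n+1} = y_n + h·f(x_n, y_n).
x=0.000000, y=-0.100000: f=2.440000 → y ← -0.100000 + 0.21·2.440000 = 0.412400
x=0.210000, y=0.412400: f=2.279926 → y ← 0.412400 + 0.21·2.279926 = 0.891185
x=0.420000, y=0.891185: f=1.655790 → y ← 0.891185 + 0.21·1.655790 = 1.238900
y(0.63) ≈ 1.2389

1.2389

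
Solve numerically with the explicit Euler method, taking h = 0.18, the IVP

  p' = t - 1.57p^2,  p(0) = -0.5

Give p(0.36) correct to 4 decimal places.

-0.6303

Euler: p_{n+1} = p_n + h·f(t_n, p_n).
t=0.000000, p=-0.500000: f=-0.392500 → p ← -0.500000 + 0.18·(-0.392500) = -0.570650
t=0.180000, p=-0.570650: f=-0.331257 → p ← -0.570650 + 0.18·(-0.331257) = -0.630276
p(0.36) ≈ -0.6303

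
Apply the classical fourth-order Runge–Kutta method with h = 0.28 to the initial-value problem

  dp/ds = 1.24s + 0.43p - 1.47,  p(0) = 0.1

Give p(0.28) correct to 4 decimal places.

RK4: k1 = f(s_n, p_n); k2 = f(s_n + h/2, p_n + (h/2)·k1); k3 = f(s_n + h/2, p_n + (h/2)·k2); k4 = f(s_n + h, p_n + h·k3); p_{n+1} = p_n + (h/6)·(k1 + 2k2 + 2k3 + k4).
s=0.000000, p=0.100000:
  k1 = f(0.000000, 0.100000) = -1.427000
  k2 = f(0.140000, -0.099780) = -1.339305
  k3 = f(0.140000, -0.087503) = -1.334026
  k4 = f(0.280000, -0.273527) = -1.240417
  p ← 0.100000 + (0.28/6)·(k1 + 2k2 + 2k3 + k4) = -0.273990
p(0.28) ≈ -0.2740

-0.2740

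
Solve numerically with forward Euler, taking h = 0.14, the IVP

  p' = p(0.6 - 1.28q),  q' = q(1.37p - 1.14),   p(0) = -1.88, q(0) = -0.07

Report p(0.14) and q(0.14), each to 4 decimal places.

-2.0615, -0.0336

Euler on (p,q): p_{n+1} = p_n + h·p', q_{n+1} = q_n + h·q'.
0.000000: (-1.880000, -0.070000); f=(-1.296448, 0.260092) → (-2.061503, -0.033587)
(p(0.14), q(0.14)) ≈ (-2.0615, -0.0336)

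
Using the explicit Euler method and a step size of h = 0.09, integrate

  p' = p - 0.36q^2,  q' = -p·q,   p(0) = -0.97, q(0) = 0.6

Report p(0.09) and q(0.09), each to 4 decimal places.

Euler on (p,q): p_{n+1} = p_n + h·p', q_{n+1} = q_n + h·q'.
0.000000: (-0.970000, 0.600000); f=(-1.099600, 0.582000) → (-1.068964, 0.652380)
(p(0.09), q(0.09)) ≈ (-1.0690, 0.6524)

-1.0690, 0.6524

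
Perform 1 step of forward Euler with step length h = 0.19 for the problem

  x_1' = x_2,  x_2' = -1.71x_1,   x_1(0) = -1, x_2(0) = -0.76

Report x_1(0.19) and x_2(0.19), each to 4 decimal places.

Euler on (x_1,x_2): x_1_{n+1} = x_1_n + h·x_1', x_2_{n+1} = x_2_n + h·x_2'.
0.000000: (-1.000000, -0.760000); f=(-0.760000, 1.710000) → (-1.144400, -0.435100)
(x_1(0.19), x_2(0.19)) ≈ (-1.1444, -0.4351)

-1.1444, -0.4351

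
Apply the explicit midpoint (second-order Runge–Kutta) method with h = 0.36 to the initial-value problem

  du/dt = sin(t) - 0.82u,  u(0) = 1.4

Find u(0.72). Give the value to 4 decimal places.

Midpoint: k1 = f(t_n, u_n); k2 = f(t_n + h/2, u_n + (h/2)·k1); u_{n+1} = u_n + h·k2.
t=0.000000, u=1.400000:
  k1 = f(0.000000, 1.400000) = -1.148000
  k2 = f(0.180000, 1.193360) = -0.799526
  u ← 1.400000 + 0.36·(-0.799526) = 1.112171
t=0.360000, u=1.112171:
  k1 = f(0.360000, 1.112171) = -0.559706
  k2 = f(0.540000, 1.011424) = -0.315231
  u ← 1.112171 + 0.36·(-0.315231) = 0.998687
u(0.72) ≈ 0.9987

0.9987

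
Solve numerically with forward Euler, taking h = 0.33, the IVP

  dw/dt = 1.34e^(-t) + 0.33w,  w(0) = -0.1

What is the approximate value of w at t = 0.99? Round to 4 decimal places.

Euler: w_{n+1} = w_n + h·f(t_n, w_n).
t=0.000000, w=-0.100000: f=1.307000 → w ← -0.100000 + 0.33·1.307000 = 0.331310
t=0.330000, w=0.331310: f=1.072690 → w ← 0.331310 + 0.33·1.072690 = 0.685298
t=0.660000, w=0.685298: f=0.918729 → w ← 0.685298 + 0.33·0.918729 = 0.988478
w(0.99) ≈ 0.9885

0.9885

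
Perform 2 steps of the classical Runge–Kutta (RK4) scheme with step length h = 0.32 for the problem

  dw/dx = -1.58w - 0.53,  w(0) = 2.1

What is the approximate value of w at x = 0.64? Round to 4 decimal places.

RK4: k1 = f(x_n, w_n); k2 = f(x_n + h/2, w_n + (h/2)·k1); k3 = f(x_n + h/2, w_n + (h/2)·k2); k4 = f(x_n + h, w_n + h·k3); w_{n+1} = w_n + (h/6)·(k1 + 2k2 + 2k3 + k4).
x=0.000000, w=2.100000:
  k1 = f(0.000000, 2.100000) = -3.848000
  k2 = f(0.160000, 1.484320) = -2.875226
  k3 = f(0.160000, 1.639964) = -3.121143
  k4 = f(0.320000, 1.101234) = -2.269950
  w ← 2.100000 + (0.32/6)·(k1 + 2k2 + 2k3 + k4) = 1.134097
x=0.320000, w=1.134097:
  k1 = f(0.320000, 1.134097) = -2.321873
  k2 = f(0.480000, 0.762597) = -1.734903
  k3 = f(0.480000, 0.856512) = -1.883289
  k4 = f(0.640000, 0.531444) = -1.369682
  w ← 1.134097 + (0.32/6)·(k1 + 2k2 + 2k3 + k4) = 0.551273
w(0.64) ≈ 0.5513

0.5513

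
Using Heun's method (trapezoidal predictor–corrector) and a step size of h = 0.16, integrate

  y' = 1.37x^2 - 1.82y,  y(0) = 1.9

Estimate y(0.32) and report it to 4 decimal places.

1.0875

Heun: k1 = f(x_n, y_n); k2 = f(x_n + h, y_n + h·k1); y_{n+1} = y_n + (h/2)·(k1 + k2).
x=0.000000, y=1.900000:
  k1 = f(0.000000, 1.900000) = -3.458000
  k2 = f(0.160000, 1.346720) = -2.415958
  y ← 1.900000 + (0.16/2)·(-3.458000 + (-2.415958)) = 1.430083
x=0.160000, y=1.430083:
  k1 = f(0.160000, 1.430083) = -2.567680
  k2 = f(0.320000, 1.019255) = -1.714755
  y ← 1.430083 + (0.16/2)·(-2.567680 + (-1.714755)) = 1.087489
y(0.32) ≈ 1.0875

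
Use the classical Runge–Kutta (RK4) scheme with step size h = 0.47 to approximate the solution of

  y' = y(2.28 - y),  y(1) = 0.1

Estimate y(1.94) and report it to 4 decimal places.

0.6382

RK4: k1 = f(x_n, y_n); k2 = f(x_n + h/2, y_n + (h/2)·k1); k3 = f(x_n + h/2, y_n + (h/2)·k2); k4 = f(x_n + h, y_n + h·k3); y_{n+1} = y_n + (h/6)·(k1 + 2k2 + 2k3 + k4).
x=1.000000, y=0.100000:
  k1 = f(1.000000, 0.100000) = 0.218000
  k2 = f(1.235000, 0.151230) = 0.321934
  k3 = f(1.235000, 0.175654) = 0.369638
  k4 = f(1.470000, 0.273730) = 0.549176
  y ← 0.100000 + (0.47/6)·(k1 + 2k2 + 2k3 + k4) = 0.268442
x=1.470000, y=0.268442:
  k1 = f(1.470000, 0.268442) = 0.539986
  k2 = f(1.705000, 0.395338) = 0.745079
  k3 = f(1.705000, 0.443535) = 0.814537
  k4 = f(1.940000, 0.651274) = 1.060747
  y ← 0.268442 + (0.47/6)·(k1 + 2k2 + 2k3 + k4) = 0.638172
y(1.94) ≈ 0.6382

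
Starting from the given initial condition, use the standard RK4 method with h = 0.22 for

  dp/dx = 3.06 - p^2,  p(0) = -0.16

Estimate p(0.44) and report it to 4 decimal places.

RK4: k1 = f(x_n, p_n); k2 = f(x_n + h/2, p_n + (h/2)·k1); k3 = f(x_n + h/2, p_n + (h/2)·k2); k4 = f(x_n + h, p_n + h·k3); p_{n+1} = p_n + (h/6)·(k1 + 2k2 + 2k3 + k4).
x=0.000000, p=-0.160000:
  k1 = f(0.000000, -0.160000) = 3.034400
  k2 = f(0.110000, 0.173784) = 3.029799
  k3 = f(0.110000, 0.173278) = 3.029975
  k4 = f(0.220000, 0.506594) = 2.803362
  p ← -0.160000 + (0.22/6)·(k1 + 2k2 + 2k3 + k4) = 0.498435
x=0.220000, p=0.498435:
  k1 = f(0.220000, 0.498435) = 2.811563
  k2 = f(0.330000, 0.807707) = 2.407610
  k3 = f(0.330000, 0.763272) = 2.477416
  k4 = f(0.440000, 1.043466) = 1.971178
  p ← 0.498435 + (0.22/6)·(k1 + 2k2 + 2k3 + k4) = 1.032037
p(0.44) ≈ 1.0320

1.0320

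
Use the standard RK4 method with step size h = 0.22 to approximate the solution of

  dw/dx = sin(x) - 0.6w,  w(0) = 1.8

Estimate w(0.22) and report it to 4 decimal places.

RK4: k1 = f(x_n, w_n); k2 = f(x_n + h/2, w_n + (h/2)·k1); k3 = f(x_n + h/2, w_n + (h/2)·k2); k4 = f(x_n + h, w_n + h·k3); w_{n+1} = w_n + (h/6)·(k1 + 2k2 + 2k3 + k4).
x=0.000000, w=1.800000:
  k1 = f(0.000000, 1.800000) = -1.080000
  k2 = f(0.110000, 1.681200) = -0.898942
  k3 = f(0.110000, 1.701116) = -0.910892
  k4 = f(0.220000, 1.599604) = -0.741533
  w ← 1.800000 + (0.22/6)·(k1 + 2k2 + 2k3 + k4) = 1.600489
w(0.22) ≈ 1.6005

1.6005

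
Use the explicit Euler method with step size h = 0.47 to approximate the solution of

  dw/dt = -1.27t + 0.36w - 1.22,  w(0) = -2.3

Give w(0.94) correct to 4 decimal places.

Euler: w_{n+1} = w_n + h·f(t_n, w_n).
t=0.000000, w=-2.300000: f=-2.048000 → w ← -2.300000 + 0.47·(-2.048000) = -3.262560
t=0.470000, w=-3.262560: f=-2.991422 → w ← -3.262560 + 0.47·(-2.991422) = -4.668528
w(0.94) ≈ -4.6685

-4.6685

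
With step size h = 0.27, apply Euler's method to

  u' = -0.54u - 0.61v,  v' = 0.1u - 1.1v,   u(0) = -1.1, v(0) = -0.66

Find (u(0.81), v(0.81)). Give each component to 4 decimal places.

Euler on (u,v): u_{n+1} = u_n + h·u', v_{n+1} = v_n + h·v'.
0.000000: (-1.100000, -0.660000); f=(0.996600, 0.616000) → (-0.830918, -0.493680)
0.270000: (-0.830918, -0.493680); f=(0.749841, 0.459956) → (-0.628461, -0.369492)
0.540000: (-0.628461, -0.369492); f=(0.564759, 0.343595) → (-0.475976, -0.276721)
(u(0.81), v(0.81)) ≈ (-0.4760, -0.2767)

-0.4760, -0.2767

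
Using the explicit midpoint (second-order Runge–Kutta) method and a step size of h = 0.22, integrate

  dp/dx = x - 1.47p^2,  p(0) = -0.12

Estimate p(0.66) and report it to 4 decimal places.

Midpoint: k1 = f(x_n, p_n); k2 = f(x_n + h/2, p_n + (h/2)·k1); p_{n+1} = p_n + h·k2.
x=0.000000, p=-0.120000:
  k1 = f(0.000000, -0.120000) = -0.021168
  k2 = f(0.110000, -0.122328) = 0.088003
  p ← -0.120000 + 0.22·0.088003 = -0.100639
x=0.220000, p=-0.100639:
  k1 = f(0.220000, -0.100639) = 0.205111
  k2 = f(0.330000, -0.078077) = 0.321039
  p ← -0.100639 + 0.22·0.321039 = -0.030011
x=0.440000, p=-0.030011:
  k1 = f(0.440000, -0.030011) = 0.438676
  k2 = f(0.550000, 0.018243) = 0.549511
  p ← -0.030011 + 0.22·0.549511 = 0.090881
p(0.66) ≈ 0.0909

0.0909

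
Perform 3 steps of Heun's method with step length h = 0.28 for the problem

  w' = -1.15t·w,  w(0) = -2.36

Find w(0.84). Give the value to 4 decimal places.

Heun: k1 = f(t_n, w_n); k2 = f(t_n + h, w_n + h·k1); w_{n+1} = w_n + (h/2)·(k1 + k2).
t=0.000000, w=-2.360000:
  k1 = f(0.000000, -2.360000) = 0.000000
  k2 = f(0.280000, -2.360000) = 0.759920
  w ← -2.360000 + (0.28/2)·(0.000000 + 0.759920) = -2.253611
t=0.280000, w=-2.253611:
  k1 = f(0.280000, -2.253611) = 0.725663
  k2 = f(0.560000, -2.050426) = 1.320474
  w ← -2.253611 + (0.28/2)·(0.725663 + 1.320474) = -1.967152
t=0.560000, w=-1.967152:
  k1 = f(0.560000, -1.967152) = 1.266846
  k2 = f(0.840000, -1.612435) = 1.557612
  w ← -1.967152 + (0.28/2)·(1.266846 + 1.557612) = -1.571728
w(0.84) ≈ -1.5717

-1.5717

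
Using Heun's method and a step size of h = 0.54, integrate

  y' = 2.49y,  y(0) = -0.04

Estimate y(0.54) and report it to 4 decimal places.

Heun: k1 = f(t_n, y_n); k2 = f(t_n + h, y_n + h·k1); y_{n+1} = y_n + (h/2)·(k1 + k2).
t=0.000000, y=-0.040000:
  k1 = f(0.000000, -0.040000) = -0.099600
  k2 = f(0.540000, -0.093784) = -0.233522
  y ← -0.040000 + (0.54/2)·(-0.099600 + (-0.233522)) = -0.129943
y(0.54) ≈ -0.1299

-0.1299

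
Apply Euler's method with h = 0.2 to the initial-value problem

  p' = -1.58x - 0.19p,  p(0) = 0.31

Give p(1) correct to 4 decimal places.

-0.3530

Euler: p_{n+1} = p_n + h·f(x_n, p_n).
x=0.000000, p=0.310000: f=-0.058900 → p ← 0.310000 + 0.2·(-0.058900) = 0.298220
x=0.200000, p=0.298220: f=-0.372662 → p ← 0.298220 + 0.2·(-0.372662) = 0.223688
x=0.400000, p=0.223688: f=-0.674501 → p ← 0.223688 + 0.2·(-0.674501) = 0.088788
x=0.600000, p=0.088788: f=-0.964870 → p ← 0.088788 + 0.2·(-0.964870) = -0.104186
x=0.800000, p=-0.104186: f=-1.244205 → p ← -0.104186 + 0.2·(-1.244205) = -0.353027
p(1) ≈ -0.3530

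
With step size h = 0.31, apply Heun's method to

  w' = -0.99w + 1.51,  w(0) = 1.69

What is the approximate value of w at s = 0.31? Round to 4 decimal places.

1.6472

Heun: k1 = f(s_n, w_n); k2 = f(s_n + h, w_n + h·k1); w_{n+1} = w_n + (h/2)·(k1 + k2).
s=0.000000, w=1.690000:
  k1 = f(0.000000, 1.690000) = -0.163100
  k2 = f(0.310000, 1.639439) = -0.113045
  w ← 1.690000 + (0.31/2)·(-0.163100 + (-0.113045)) = 1.647198
w(0.31) ≈ 1.6472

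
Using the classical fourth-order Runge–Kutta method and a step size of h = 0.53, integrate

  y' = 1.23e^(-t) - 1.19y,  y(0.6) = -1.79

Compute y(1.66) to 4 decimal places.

RK4: k1 = f(t_n, y_n); k2 = f(t_n + h/2, y_n + (h/2)·k1); k3 = f(t_n + h/2, y_n + (h/2)·k2); k4 = f(t_n + h, y_n + h·k3); y_{n+1} = y_n + (h/6)·(k1 + 2k2 + 2k3 + k4).
t=0.600000, y=-1.790000:
  k1 = f(0.600000, -1.790000) = 2.805138
  k2 = f(0.865000, -1.046638) = 1.763393
  k3 = f(0.865000, -1.322701) = 2.091907
  k4 = f(1.130000, -0.681289) = 1.208065
  y ← -1.790000 + (0.53/6)·(k1 + 2k2 + 2k3 + k4) = -0.754397
t=1.130000, y=-0.754397:
  k1 = f(1.130000, -0.754397) = 1.295064
  k2 = f(1.395000, -0.411205) = 0.794169
  k3 = f(1.395000, -0.543942) = 0.952126
  k4 = f(1.660000, -0.249770) = 0.531098
  y ← -0.754397 + (0.53/6)·(k1 + 2k2 + 2k3 + k4) = -0.284574
y(1.66) ≈ -0.2846

-0.2846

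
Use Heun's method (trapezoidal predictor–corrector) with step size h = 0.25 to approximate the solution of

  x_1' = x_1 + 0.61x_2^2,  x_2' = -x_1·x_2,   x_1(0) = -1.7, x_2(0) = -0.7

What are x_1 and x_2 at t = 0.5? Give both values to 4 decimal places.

Heun on (x_1,x_2): k1 = f(t_n, state_n); k2 = f(t_n + h, state_n + h·k1); state_{n+1} = state_n + (h/2)·(k1 + k2).
0.000000: (-1.700000, -0.700000)
  k1 = (-1.401100, -1.190000)
  predictor → (-2.050275, -0.997500)
  k2 = (-1.443321, -2.045149)
  → (-2.055553, -1.104394)
0.250000: (-2.055553, -1.104394)
  k1 = (-1.311545, -2.270139)
  predictor → (-2.383439, -1.671928)
  k2 = (-0.678278, -3.984939)
  → (-2.304281, -1.886278)
(x_1(0.5), x_2(0.5)) ≈ (-2.3043, -1.8863)

-2.3043, -1.8863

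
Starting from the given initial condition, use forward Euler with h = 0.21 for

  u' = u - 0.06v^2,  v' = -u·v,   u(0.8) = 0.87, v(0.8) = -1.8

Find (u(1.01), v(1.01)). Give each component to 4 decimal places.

1.0119, -1.4711

Euler on (u,v): u_{n+1} = u_n + h·u', v_{n+1} = v_n + h·v'.
0.800000: (0.870000, -1.800000); f=(0.675600, 1.566000) → (1.011876, -1.471140)
(u(1.01), v(1.01)) ≈ (1.0119, -1.4711)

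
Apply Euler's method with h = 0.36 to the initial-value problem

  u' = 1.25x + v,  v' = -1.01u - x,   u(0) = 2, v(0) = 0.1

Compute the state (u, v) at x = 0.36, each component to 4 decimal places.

2.0360, -0.6272

Euler on (u,v): u_{n+1} = u_n + h·u', v_{n+1} = v_n + h·v'.
0.000000: (2.000000, 0.100000); f=(0.100000, -2.020000) → (2.036000, -0.627200)
(u(0.36), v(0.36)) ≈ (2.0360, -0.6272)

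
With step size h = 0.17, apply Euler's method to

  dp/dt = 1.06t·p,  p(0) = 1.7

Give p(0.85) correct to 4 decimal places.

2.2791

Euler: p_{n+1} = p_n + h·f(t_n, p_n).
t=0.000000, p=1.700000: f=0.000000 → p ← 1.700000 + 0.17·0.000000 = 1.700000
t=0.170000, p=1.700000: f=0.306340 → p ← 1.700000 + 0.17·0.306340 = 1.752078
t=0.340000, p=1.752078: f=0.631449 → p ← 1.752078 + 0.17·0.631449 = 1.859424
t=0.510000, p=1.859424: f=1.005205 → p ← 1.859424 + 0.17·1.005205 = 2.030309
t=0.680000, p=2.030309: f=1.463447 → p ← 2.030309 + 0.17·1.463447 = 2.279095
p(0.85) ≈ 2.2791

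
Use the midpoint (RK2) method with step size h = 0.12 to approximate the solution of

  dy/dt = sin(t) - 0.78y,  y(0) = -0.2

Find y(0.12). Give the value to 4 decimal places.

Midpoint: k1 = f(t_n, y_n); k2 = f(t_n + h/2, y_n + (h/2)·k1); y_{n+1} = y_n + h·k2.
t=0.000000, y=-0.200000:
  k1 = f(0.000000, -0.200000) = 0.156000
  k2 = f(0.060000, -0.190640) = 0.208663
  y ← -0.200000 + 0.12·0.208663 = -0.174960
y(0.12) ≈ -0.1750

-0.1750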